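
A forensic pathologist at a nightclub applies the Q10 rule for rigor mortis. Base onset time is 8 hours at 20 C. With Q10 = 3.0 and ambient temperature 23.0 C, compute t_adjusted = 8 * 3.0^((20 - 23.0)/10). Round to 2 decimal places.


Rigor mortis time adjustment:
Exponent = (T_ref - T_actual) / 10 = (20 - 23.0) / 10 = -0.3
Q10 factor = 3.0^-0.3 = 0.71922
t_adjusted = 8 * 0.71922 = 5.75 hours

5.75


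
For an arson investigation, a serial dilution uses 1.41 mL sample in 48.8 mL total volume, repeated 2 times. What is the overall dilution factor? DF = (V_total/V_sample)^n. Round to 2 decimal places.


Dilution factor calculation:
Single dilution = V_total / V_sample = 48.8 / 1.41 ≈ 34.609929
Number of dilutions = 2
Total DF = (48.8 / 1.41)^2 (full precision, rounded at the end) = 1197.85

1197.85


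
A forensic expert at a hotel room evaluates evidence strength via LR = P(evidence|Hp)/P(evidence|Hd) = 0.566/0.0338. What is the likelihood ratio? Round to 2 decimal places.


Likelihood ratio calculation:
LR = P(E|Hp) / P(E|Hd)
LR = 0.566 / 0.0338
LR = 16.75

16.75


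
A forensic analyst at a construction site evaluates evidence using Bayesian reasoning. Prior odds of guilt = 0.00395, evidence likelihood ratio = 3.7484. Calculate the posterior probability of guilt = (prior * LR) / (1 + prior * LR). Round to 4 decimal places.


Bayesian evidence evaluation:
Posterior odds = prior_odds * LR = 0.00395 * 3.7484 = 0.01480618
Posterior probability = posterior_odds / (1 + posterior_odds)
= 0.01480618 / (1 + 0.01480618)
= 0.01480618 / 1.01480618
= 0.0146

0.0146


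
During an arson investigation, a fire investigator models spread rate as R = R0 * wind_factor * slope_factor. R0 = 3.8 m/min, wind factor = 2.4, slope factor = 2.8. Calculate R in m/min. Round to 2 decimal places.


Fire spread rate calculation:
R = R0 * wind_factor * slope_factor
= 3.8 * 2.4 * 2.8
= 9.12 * 2.8
= 25.54 m/min

25.54


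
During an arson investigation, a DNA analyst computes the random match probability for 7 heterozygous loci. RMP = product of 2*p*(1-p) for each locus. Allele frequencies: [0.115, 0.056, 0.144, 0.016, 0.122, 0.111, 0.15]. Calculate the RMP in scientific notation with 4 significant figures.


Computing RMP for 7 loci:
Locus 1: 2 * 0.115 * 0.885 = 0.20355
Locus 2: 2 * 0.056 * 0.944 = 0.105728
Locus 3: 2 * 0.144 * 0.856 = 0.246528
Locus 4: 2 * 0.016 * 0.984 = 0.031488
Locus 5: 2 * 0.122 * 0.878 = 0.214232
Locus 6: 2 * 0.111 * 0.889 = 0.197358
Locus 7: 2 * 0.15 * 0.85 = 0.255
RMP = 1.801e-06

1.801e-06


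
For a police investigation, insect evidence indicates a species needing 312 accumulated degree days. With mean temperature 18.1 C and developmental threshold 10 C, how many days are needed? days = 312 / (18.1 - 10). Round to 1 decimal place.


Insect development time:
Effective temperature = avg_temp - T_base = 18.1 - 10 = 8.1 C
Days = ADD / effective_temp = 312 / 8.1 = 38.5 days

38.5


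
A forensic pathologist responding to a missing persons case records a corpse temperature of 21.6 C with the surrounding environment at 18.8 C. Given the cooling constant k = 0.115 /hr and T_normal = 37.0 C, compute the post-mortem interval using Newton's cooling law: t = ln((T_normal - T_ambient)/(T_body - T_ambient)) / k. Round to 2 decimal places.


Using Newton's law of cooling:
t = ln((T_normal - T_ambient) / (T_body - T_ambient)) / k
T_normal - T_ambient = 18.2
T_body - T_ambient = 2.8
Ratio = 6.5
ln(ratio) = 1.871802
t = 1.871802 / 0.115 = 16.28 hours

16.28


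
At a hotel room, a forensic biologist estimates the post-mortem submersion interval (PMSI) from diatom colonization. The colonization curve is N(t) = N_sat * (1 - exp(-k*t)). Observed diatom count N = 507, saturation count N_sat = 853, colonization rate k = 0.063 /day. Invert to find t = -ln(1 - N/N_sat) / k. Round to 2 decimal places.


PMSI from diatom colonization curve:
N / N_sat = 507 / 853 = 0.594373
1 - N/N_sat = 0.405627
ln(1 - N/N_sat) = -0.902321
t = -ln(1 - N/N_sat) / k = -(-0.902321) / 0.063 = 14.32 days

14.32


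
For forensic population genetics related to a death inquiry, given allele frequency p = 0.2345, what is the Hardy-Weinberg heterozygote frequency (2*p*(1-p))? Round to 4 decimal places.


Hardy-Weinberg heterozygote frequency:
q = 1 - p = 1 - 0.2345 = 0.7655
2pq = 2 * 0.2345 * 0.7655 = 0.3590

0.3590


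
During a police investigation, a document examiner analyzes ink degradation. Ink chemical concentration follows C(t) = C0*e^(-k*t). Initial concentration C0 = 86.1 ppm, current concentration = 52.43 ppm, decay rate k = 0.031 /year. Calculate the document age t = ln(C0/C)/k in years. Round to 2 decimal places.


Document age estimation:
C0/C = 86.1 / 52.43 = 1.64219
ln(C0/C) = 0.496031
t = 0.496031 / 0.031 = 16.00 years

16.00


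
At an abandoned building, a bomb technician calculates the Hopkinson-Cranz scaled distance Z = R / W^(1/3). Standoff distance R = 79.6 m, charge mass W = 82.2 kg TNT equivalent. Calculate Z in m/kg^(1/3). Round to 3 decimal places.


Scaled distance calculation:
W^(1/3) = 82.2^(1/3) = 4.348011
Z = R / W^(1/3) = 79.6 / 4.348011
Z = 18.307 m/kg^(1/3)

18.307


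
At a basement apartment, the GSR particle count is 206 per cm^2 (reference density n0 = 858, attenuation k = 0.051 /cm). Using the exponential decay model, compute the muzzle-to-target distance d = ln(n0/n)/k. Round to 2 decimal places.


GSR distance calculation:
n0/n = 858 / 206 = 4.165049
ln(n0/n) = 1.426728
d = 1.426728 / 0.051 = 27.98 cm

27.98


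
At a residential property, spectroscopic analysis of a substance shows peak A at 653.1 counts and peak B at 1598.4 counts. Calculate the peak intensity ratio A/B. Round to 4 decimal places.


Spectral peak ratio:
Peak A = 653.1 counts
Peak B = 1598.4 counts
Ratio = 653.1 / 1598.4 = 0.4086

0.4086


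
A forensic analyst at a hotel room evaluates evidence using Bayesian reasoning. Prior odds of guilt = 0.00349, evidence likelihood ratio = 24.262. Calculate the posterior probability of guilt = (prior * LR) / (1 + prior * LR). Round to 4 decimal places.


Bayesian evidence evaluation:
Posterior odds = prior_odds * LR = 0.00349 * 24.262 = 0.08467438
Posterior probability = posterior_odds / (1 + posterior_odds)
= 0.08467438 / (1 + 0.08467438)
= 0.08467438 / 1.08467438
= 0.0781

0.0781


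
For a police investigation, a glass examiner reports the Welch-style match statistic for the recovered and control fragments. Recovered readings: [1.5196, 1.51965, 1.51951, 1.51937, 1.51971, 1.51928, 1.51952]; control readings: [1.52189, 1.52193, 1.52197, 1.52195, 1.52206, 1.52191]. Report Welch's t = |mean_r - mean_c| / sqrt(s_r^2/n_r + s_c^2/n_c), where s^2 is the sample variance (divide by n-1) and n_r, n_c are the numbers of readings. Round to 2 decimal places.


Welch's t-criterion for glass RI comparison:
Recovered mean = sum / n_r = 10.63664 / 7 = 1.51952
Control mean = sum / n_c = 9.13171 / 6 = 1.5219517
Recovered sample variance s_r^2 = 2.32667e-08
Control sample variance s_c^2 = 3.61667e-09
Welch SE (unpooled) = sqrt(s_r^2/n_r + s_c^2/n_c) = sqrt(3.32381e-09 + 6.02778e-10) = sqrt(3.92659e-09) = 6.26625e-05
|mean_r - mean_c| = 0.00243167
t = 0.00243167 / 6.26625e-05 = 38.81

38.81


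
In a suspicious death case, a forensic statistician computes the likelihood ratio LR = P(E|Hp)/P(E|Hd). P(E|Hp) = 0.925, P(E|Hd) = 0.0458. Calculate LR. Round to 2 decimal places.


Likelihood ratio calculation:
LR = P(E|Hp) / P(E|Hd)
LR = 0.925 / 0.0458
LR = 20.20

20.20


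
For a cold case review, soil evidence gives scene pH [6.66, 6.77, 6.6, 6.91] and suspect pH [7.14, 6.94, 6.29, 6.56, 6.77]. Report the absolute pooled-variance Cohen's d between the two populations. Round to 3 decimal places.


Pooled-variance Cohen's d for soil pH comparison:
Scene mean = 26.94 / 4 = 6.735
Suspect mean = 33.7 / 5 = 6.74
Scene sample variance s_s^2 = 0.018567
Suspect sample variance s_c^2 = 0.10895
Pooled variance = ((n_s-1)*s_s^2 + (n_c-1)*s_c^2) / (n_s + n_c - 2) = 0.070214
Pooled SD = sqrt(0.070214) = 0.264979
Mean difference = -0.005
|d| = |-0.005| / 0.264979 = 0.019

0.019


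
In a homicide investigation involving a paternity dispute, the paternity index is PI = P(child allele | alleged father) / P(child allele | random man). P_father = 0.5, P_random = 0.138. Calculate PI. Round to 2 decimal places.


Paternity Index calculation:
PI = P(allele|father) / P(allele|random)
PI = 0.5 / 0.138
PI = 3.62

3.62


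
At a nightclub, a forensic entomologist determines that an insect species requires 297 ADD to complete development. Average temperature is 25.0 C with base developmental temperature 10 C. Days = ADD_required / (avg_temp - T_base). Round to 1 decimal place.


Insect development time:
Effective temperature = avg_temp - T_base = 25.0 - 10 = 15.0 C
Days = ADD / effective_temp = 297 / 15.0 = 19.8 days

19.8


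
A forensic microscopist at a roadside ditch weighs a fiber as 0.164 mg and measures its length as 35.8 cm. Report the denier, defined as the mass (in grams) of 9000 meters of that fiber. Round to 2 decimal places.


Denier calculation:
Mass in grams = 0.164 mg / 1000 = 0.000164 g
Length in meters = 35.8 cm / 100 = 0.358 m
Linear density = mass / length = 0.000164 / 0.358 = 0.0004581 g/m
Denier = (g/m) * 9000 = 0.0004581 * 9000 = 4.12

4.12


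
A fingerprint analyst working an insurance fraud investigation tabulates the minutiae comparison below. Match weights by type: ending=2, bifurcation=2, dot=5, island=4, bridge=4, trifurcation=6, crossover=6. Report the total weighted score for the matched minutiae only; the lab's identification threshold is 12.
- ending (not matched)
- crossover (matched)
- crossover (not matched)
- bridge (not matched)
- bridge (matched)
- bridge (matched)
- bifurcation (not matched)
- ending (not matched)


Weighted minutiae match score:
  ending: not matched, +0
  crossover: matched, +6 (running total 6)
  crossover: not matched, +0
  bridge: not matched, +0
  bridge: matched, +4 (running total 10)
  bridge: matched, +4 (running total 14)
  bifurcation: not matched, +0
  ending: not matched, +0
Total score = 14
Threshold = 12; verdict = identification

14


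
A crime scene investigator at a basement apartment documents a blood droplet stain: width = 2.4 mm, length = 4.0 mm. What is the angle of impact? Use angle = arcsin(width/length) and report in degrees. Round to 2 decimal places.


Blood spatter impact angle calculation:
width / length = 2.4 / 4.0 = 0.6
angle = arcsin(0.6)
angle = 36.87 degrees

36.87


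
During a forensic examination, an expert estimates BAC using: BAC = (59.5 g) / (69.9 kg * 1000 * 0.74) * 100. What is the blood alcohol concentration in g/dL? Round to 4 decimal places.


Applying the Widmark formula:
BAC = (dose_g / (body_wt * 1000 * r)) * 100
Denominator = 69.9 * 1000 * 0.74 = 51726
BAC = (59.5 / 51726) * 100
BAC = 0.1150 g/dL

0.1150


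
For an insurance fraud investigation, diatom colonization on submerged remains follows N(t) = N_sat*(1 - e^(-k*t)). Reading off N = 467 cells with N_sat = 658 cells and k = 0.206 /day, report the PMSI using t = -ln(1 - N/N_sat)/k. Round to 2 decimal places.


PMSI from diatom colonization curve:
N / N_sat = 467 / 658 = 0.709726
1 - N/N_sat = 0.290274
ln(1 - N/N_sat) = -1.23693
t = -ln(1 - N/N_sat) / k = -(-1.23693) / 0.206 = 6.00 days

6.00


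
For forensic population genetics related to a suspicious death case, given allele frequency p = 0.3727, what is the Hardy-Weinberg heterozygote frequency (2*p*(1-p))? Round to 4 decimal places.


Hardy-Weinberg heterozygote frequency:
q = 1 - p = 1 - 0.3727 = 0.6273
2pq = 2 * 0.3727 * 0.6273 = 0.4676

0.4676


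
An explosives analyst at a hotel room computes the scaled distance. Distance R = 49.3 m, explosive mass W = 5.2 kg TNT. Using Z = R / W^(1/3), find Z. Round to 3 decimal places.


Scaled distance calculation:
W^(1/3) = 5.2^(1/3) = 1.732478
Z = R / W^(1/3) = 49.3 / 1.732478
Z = 28.456 m/kg^(1/3)

28.456


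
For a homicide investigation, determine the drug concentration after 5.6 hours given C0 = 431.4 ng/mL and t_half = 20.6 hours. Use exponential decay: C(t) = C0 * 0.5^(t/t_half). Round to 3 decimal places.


Drug concentration decay:
Number of half-lives = t / t_half = 5.6 / 20.6 = 0.271845
Decay factor = 0.5^0.271845 = 0.82825964
C(t) = 431.4 * 0.82825964 = 357.311 ng/mL

357.311


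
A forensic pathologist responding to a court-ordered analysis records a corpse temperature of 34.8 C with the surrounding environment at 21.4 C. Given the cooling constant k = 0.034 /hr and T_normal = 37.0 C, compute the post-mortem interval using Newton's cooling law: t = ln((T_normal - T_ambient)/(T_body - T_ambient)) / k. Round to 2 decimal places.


Using Newton's law of cooling:
t = ln((T_normal - T_ambient) / (T_body - T_ambient)) / k
T_normal - T_ambient = 15.6
T_body - T_ambient = 13.4
Ratio = 1.164179
ln(ratio) = 0.152016
t = 0.152016 / 0.034 = 4.47 hours

4.47


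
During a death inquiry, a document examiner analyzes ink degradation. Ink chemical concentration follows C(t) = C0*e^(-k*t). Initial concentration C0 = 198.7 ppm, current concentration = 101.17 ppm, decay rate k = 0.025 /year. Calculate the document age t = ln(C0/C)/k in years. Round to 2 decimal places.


Document age estimation:
C0/C = 198.7 / 101.17 = 1.964021
ln(C0/C) = 0.674994
t = 0.674994 / 0.025 = 27.00 years

27.00


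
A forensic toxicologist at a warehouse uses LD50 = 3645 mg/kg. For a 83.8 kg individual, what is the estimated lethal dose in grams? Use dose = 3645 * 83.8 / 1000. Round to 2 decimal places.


Lethal dose calculation:
Lethal dose = LD50 * body_weight / 1000
= 3645 * 83.8 / 1000
= 305451 / 1000
= 305.45 g

305.45


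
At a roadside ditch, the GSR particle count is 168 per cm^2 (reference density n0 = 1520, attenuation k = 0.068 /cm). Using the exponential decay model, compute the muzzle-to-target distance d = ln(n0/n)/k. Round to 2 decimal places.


GSR distance calculation:
n0/n = 1520 / 168 = 9.047619
ln(n0/n) = 2.202502
d = 2.202502 / 0.068 = 32.39 cm

32.39


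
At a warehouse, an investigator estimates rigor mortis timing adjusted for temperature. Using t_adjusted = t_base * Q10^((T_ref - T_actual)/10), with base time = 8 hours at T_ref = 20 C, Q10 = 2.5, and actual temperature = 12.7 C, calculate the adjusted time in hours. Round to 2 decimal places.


Rigor mortis time adjustment:
Exponent = (T_ref - T_actual) / 10 = (20 - 12.7) / 10 = 0.73
Q10 factor = 2.5^0.73 = 1.95207
t_adjusted = 8 * 1.95207 = 15.62 hours

15.62


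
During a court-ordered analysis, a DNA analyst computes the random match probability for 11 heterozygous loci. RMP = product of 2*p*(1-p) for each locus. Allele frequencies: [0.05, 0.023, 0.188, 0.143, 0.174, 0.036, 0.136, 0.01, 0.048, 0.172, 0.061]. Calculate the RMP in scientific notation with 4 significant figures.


Computing RMP for 11 loci:
Locus 1: 2 * 0.05 * 0.95 = 0.095
Locus 2: 2 * 0.023 * 0.977 = 0.044942
Locus 3: 2 * 0.188 * 0.812 = 0.305312
Locus 4: 2 * 0.143 * 0.857 = 0.245102
Locus 5: 2 * 0.174 * 0.826 = 0.287448
Locus 6: 2 * 0.036 * 0.964 = 0.069408
Locus 7: 2 * 0.136 * 0.864 = 0.235008
Locus 8: 2 * 0.01 * 0.99 = 0.0198
Locus 9: 2 * 0.048 * 0.952 = 0.091392
Locus 10: 2 * 0.172 * 0.828 = 0.284832
Locus 11: 2 * 0.061 * 0.939 = 0.114558
RMP = 8.845e-11

8.845e-11


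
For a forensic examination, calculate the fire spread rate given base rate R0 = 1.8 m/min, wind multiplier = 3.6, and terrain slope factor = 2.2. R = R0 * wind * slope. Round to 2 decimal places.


Fire spread rate calculation:
R = R0 * wind_factor * slope_factor
= 1.8 * 3.6 * 2.2
= 6.48 * 2.2
= 14.26 m/min

14.26


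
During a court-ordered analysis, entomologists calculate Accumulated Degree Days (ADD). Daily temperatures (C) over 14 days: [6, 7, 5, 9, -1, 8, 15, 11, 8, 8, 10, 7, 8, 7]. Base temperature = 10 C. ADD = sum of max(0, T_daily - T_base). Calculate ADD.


Computing ADD day by day:
Day 1: max(0, 6 - 10) = 0
Day 2: max(0, 7 - 10) = 0
Day 3: max(0, 5 - 10) = 0
Day 4: max(0, 9 - 10) = 0
Day 5: max(0, -1 - 10) = 0
Day 6: max(0, 8 - 10) = 0
Day 7: max(0, 15 - 10) = 5
Day 8: max(0, 11 - 10) = 1
Day 9: max(0, 8 - 10) = 0
Day 10: max(0, 8 - 10) = 0
Day 11: max(0, 10 - 10) = 0
Day 12: max(0, 7 - 10) = 0
Day 13: max(0, 8 - 10) = 0
Day 14: max(0, 7 - 10) = 0
Total ADD = 6

6


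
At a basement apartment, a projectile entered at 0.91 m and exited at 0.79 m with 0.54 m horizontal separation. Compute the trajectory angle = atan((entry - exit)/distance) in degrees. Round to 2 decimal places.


Bullet trajectory angle:
Height difference = 0.91 - 0.79 = 0.12 m
angle = atan(0.12 / 0.54)
angle = atan(0.222222)
angle = 12.53 degrees

12.53


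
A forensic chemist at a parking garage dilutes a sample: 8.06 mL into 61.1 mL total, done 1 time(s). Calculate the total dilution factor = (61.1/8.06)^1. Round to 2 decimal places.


Dilution factor calculation:
Single dilution = V_total / V_sample = 61.1 / 8.06 ≈ 7.580645
Number of dilutions = 1
Total DF = (61.1 / 8.06)^1 (full precision, rounded at the end) = 7.58

7.58


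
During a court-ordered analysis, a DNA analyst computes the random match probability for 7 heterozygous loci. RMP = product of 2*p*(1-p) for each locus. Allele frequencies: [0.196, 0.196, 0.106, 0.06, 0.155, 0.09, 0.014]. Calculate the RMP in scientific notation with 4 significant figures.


Computing RMP for 7 loci:
Locus 1: 2 * 0.196 * 0.804 = 0.315168
Locus 2: 2 * 0.196 * 0.804 = 0.315168
Locus 3: 2 * 0.106 * 0.894 = 0.189528
Locus 4: 2 * 0.06 * 0.94 = 0.1128
Locus 5: 2 * 0.155 * 0.845 = 0.26195
Locus 6: 2 * 0.09 * 0.91 = 0.1638
Locus 7: 2 * 0.014 * 0.986 = 0.027608
RMP = 2.516e-06

2.516e-06


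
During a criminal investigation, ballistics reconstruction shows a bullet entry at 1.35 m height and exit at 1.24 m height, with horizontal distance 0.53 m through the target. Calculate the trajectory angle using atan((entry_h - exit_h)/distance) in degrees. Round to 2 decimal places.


Bullet trajectory angle:
Height difference = 1.35 - 1.24 = 0.11 m
angle = atan(0.11 / 0.53)
angle = atan(0.207547)
angle = 11.73 degrees

11.73


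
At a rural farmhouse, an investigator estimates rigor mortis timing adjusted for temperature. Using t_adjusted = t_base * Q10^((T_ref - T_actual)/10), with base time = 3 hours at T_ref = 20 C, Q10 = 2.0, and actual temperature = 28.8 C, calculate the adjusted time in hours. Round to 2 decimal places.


Rigor mortis time adjustment:
Exponent = (T_ref - T_actual) / 10 = (20 - 28.8) / 10 = -0.88
Q10 factor = 2.0^-0.88 = 0.54337
t_adjusted = 3 * 0.54337 = 1.63 hours

1.63


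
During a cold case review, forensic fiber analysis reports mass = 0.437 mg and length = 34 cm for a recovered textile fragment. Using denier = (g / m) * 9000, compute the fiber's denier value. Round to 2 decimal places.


Denier calculation:
Mass in grams = 0.437 mg / 1000 = 0.000437 g
Length in meters = 34 cm / 100 = 0.34 m
Linear density = mass / length = 0.000437 / 0.34 = 0.00128529 g/m
Denier = (g/m) * 9000 = 0.00128529 * 9000 = 11.57

11.57


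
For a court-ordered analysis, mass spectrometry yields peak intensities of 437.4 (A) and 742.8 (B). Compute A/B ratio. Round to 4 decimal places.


Spectral peak ratio:
Peak A = 437.4 counts
Peak B = 742.8 counts
Ratio = 437.4 / 742.8 = 0.5889

0.5889


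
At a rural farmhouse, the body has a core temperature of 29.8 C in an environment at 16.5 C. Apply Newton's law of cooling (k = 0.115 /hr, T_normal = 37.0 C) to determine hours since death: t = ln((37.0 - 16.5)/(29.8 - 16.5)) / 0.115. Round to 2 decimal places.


Using Newton's law of cooling:
t = ln((T_normal - T_ambient) / (T_body - T_ambient)) / k
T_normal - T_ambient = 20.5
T_body - T_ambient = 13.3
Ratio = 1.541353
ln(ratio) = 0.432661
t = 0.432661 / 0.115 = 3.76 hours

3.76


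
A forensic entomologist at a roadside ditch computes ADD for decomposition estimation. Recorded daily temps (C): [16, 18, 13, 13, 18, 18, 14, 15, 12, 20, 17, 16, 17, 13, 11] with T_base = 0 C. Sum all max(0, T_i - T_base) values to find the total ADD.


Computing ADD day by day:
Day 1: max(0, 16 - 0) = 16
Day 2: max(0, 18 - 0) = 18
Day 3: max(0, 13 - 0) = 13
Day 4: max(0, 13 - 0) = 13
Day 5: max(0, 18 - 0) = 18
Day 6: max(0, 18 - 0) = 18
Day 7: max(0, 14 - 0) = 14
Day 8: max(0, 15 - 0) = 15
Day 9: max(0, 12 - 0) = 12
Day 10: max(0, 20 - 0) = 20
Day 11: max(0, 17 - 0) = 17
Day 12: max(0, 16 - 0) = 16
Day 13: max(0, 17 - 0) = 17
Day 14: max(0, 13 - 0) = 13
Day 15: max(0, 11 - 0) = 11
Total ADD = 231

231


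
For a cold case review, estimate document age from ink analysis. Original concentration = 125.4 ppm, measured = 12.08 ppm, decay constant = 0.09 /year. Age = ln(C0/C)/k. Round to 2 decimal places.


Document age estimation:
C0/C = 125.4 / 12.08 = 10.380795
ln(C0/C) = 2.339957
t = 2.339957 / 0.09 = 26.00 years

26.00


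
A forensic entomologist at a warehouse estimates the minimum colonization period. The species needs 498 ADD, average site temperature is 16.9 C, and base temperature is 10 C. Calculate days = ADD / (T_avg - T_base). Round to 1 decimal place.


Insect development time:
Effective temperature = avg_temp - T_base = 16.9 - 10 = 6.9 C
Days = ADD / effective_temp = 498 / 6.9 = 72.2 days

72.2


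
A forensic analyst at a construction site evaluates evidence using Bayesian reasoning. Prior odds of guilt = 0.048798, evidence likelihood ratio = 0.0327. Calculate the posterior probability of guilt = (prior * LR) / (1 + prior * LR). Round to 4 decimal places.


Bayesian evidence evaluation:
Posterior odds = prior_odds * LR = 0.048798 * 0.0327 = 0.001595695
Posterior probability = posterior_odds / (1 + posterior_odds)
= 0.001595695 / (1 + 0.001595695)
= 0.001595695 / 1.001595695
= 0.0016

0.0016


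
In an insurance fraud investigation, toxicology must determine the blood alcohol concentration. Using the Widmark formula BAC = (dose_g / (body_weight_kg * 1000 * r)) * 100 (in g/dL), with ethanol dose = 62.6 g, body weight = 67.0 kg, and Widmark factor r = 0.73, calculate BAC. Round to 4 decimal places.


Applying the Widmark formula:
BAC = (dose_g / (body_wt * 1000 * r)) * 100
Denominator = 67.0 * 1000 * 0.73 = 48910
BAC = (62.6 / 48910) * 100
BAC = 0.1280 g/dL

0.1280


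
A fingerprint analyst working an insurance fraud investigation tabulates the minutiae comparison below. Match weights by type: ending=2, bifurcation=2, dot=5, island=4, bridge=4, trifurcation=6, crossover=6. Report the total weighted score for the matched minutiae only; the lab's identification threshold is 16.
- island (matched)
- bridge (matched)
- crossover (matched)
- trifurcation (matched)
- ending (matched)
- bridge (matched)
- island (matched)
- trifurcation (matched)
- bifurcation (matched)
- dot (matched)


Weighted minutiae match score:
  island: matched, +4 (running total 4)
  bridge: matched, +4 (running total 8)
  crossover: matched, +6 (running total 14)
  trifurcation: matched, +6 (running total 20)
  ending: matched, +2 (running total 22)
  bridge: matched, +4 (running total 26)
  island: matched, +4 (running total 30)
  trifurcation: matched, +6 (running total 36)
  bifurcation: matched, +2 (running total 38)
  dot: matched, +5 (running total 43)
Total score = 43
Threshold = 16; verdict = identification

43


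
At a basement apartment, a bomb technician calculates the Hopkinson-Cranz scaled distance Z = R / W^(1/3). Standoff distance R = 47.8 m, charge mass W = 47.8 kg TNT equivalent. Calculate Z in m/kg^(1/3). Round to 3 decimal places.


Scaled distance calculation:
W^(1/3) = 47.8^(1/3) = 3.629187
Z = R / W^(1/3) = 47.8 / 3.629187
Z = 13.171 m/kg^(1/3)

13.171


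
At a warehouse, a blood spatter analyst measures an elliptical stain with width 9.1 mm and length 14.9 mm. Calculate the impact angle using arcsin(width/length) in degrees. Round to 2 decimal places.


Blood spatter impact angle calculation:
width / length = 9.1 / 14.9 = 0.610738
angle = arcsin(0.610738)
angle = 37.64 degrees

37.64


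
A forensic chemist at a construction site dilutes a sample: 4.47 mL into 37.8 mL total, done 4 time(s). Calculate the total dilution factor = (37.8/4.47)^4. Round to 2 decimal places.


Dilution factor calculation:
Single dilution = V_total / V_sample = 37.8 / 4.47 ≈ 8.456376
Number of dilutions = 4
Total DF = (37.8 / 4.47)^4 (full precision, rounded at the end) = 5113.72

5113.72


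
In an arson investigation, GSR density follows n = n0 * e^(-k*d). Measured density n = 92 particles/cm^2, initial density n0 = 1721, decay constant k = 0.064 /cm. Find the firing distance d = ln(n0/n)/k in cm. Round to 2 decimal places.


GSR distance calculation:
n0/n = 1721 / 92 = 18.706522
ln(n0/n) = 2.928872
d = 2.928872 / 0.064 = 45.76 cm

45.76


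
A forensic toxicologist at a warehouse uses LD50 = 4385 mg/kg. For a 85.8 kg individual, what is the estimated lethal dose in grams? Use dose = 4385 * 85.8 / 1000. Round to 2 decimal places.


Lethal dose calculation:
Lethal dose = LD50 * body_weight / 1000
= 4385 * 85.8 / 1000
= 376233 / 1000
= 376.23 g

376.23


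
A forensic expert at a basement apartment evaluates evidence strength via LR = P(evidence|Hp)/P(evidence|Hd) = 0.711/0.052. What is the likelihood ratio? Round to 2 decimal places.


Likelihood ratio calculation:
LR = P(E|Hp) / P(E|Hd)
LR = 0.711 / 0.052
LR = 13.67

13.67


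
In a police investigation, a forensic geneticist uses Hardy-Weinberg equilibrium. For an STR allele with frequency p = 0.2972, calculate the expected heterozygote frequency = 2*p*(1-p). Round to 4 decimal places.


Hardy-Weinberg heterozygote frequency:
q = 1 - p = 1 - 0.2972 = 0.7028
2pq = 2 * 0.2972 * 0.7028 = 0.4177

0.4177


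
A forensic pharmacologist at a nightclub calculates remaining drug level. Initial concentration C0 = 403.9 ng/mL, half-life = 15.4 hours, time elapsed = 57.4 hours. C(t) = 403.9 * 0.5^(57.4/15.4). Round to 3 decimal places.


Drug concentration decay:
Number of half-lives = t / t_half = 57.4 / 15.4 = 3.727273
Decay factor = 0.5^3.727273 = 0.07550558
C(t) = 403.9 * 0.07550558 = 30.497 ng/mL

30.497


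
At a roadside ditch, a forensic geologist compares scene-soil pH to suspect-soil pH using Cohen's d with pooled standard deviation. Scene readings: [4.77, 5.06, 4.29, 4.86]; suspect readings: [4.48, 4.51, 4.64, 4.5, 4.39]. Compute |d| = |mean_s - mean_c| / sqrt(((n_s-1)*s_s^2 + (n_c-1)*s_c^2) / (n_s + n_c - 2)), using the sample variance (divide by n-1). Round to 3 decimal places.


Pooled-variance Cohen's d for soil pH comparison:
Scene mean = 18.98 / 4 = 4.745
Suspect mean = 22.52 / 5 = 4.504
Scene sample variance s_s^2 = 0.1067
Suspect sample variance s_c^2 = 0.00803
Pooled variance = ((n_s-1)*s_s^2 + (n_c-1)*s_c^2) / (n_s + n_c - 2) = 0.050317
Pooled SD = sqrt(0.050317) = 0.224315
Mean difference = 0.241
|d| = |0.241| / 0.224315 = 1.074

1.074


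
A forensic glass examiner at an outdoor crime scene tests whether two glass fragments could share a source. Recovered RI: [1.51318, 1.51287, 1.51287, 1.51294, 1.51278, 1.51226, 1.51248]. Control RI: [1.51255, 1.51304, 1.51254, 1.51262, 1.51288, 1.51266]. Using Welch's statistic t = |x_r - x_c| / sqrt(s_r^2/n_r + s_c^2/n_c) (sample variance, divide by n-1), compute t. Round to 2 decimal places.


Welch's t-criterion for glass RI comparison:
Recovered mean = sum / n_r = 10.58938 / 7 = 1.5127686
Control mean = sum / n_c = 9.07629 / 6 = 1.512715
Recovered sample variance s_r^2 = 9.35476e-08
Control sample variance s_c^2 = 4.055e-08
Welch SE (unpooled) = sqrt(s_r^2/n_r + s_c^2/n_c) = sqrt(1.33639e-08 + 6.75833e-09) = sqrt(2.01222e-08) = 0.000141853
|mean_r - mean_c| = 5.35714e-05
t = 5.35714e-05 / 0.000141853 = 0.38

0.38


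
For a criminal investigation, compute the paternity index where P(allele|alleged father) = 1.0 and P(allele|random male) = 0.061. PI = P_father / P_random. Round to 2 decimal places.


Paternity Index calculation:
PI = P(allele|father) / P(allele|random)
PI = 1.0 / 0.061
PI = 16.39

16.39


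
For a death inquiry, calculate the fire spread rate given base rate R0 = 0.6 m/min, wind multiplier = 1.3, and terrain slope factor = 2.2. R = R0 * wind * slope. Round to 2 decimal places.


Fire spread rate calculation:
R = R0 * wind_factor * slope_factor
= 0.6 * 1.3 * 2.2
= 0.78 * 2.2
= 1.72 m/min

1.72


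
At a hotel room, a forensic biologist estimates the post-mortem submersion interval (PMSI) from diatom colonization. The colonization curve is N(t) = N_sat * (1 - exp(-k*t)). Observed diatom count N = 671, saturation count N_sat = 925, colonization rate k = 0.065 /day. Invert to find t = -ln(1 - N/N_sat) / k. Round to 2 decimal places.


PMSI from diatom colonization curve:
N / N_sat = 671 / 925 = 0.725405
1 - N/N_sat = 0.274595
ln(1 - N/N_sat) = -1.292458
t = -ln(1 - N/N_sat) / k = -(-1.292458) / 0.065 = 19.88 days

19.88


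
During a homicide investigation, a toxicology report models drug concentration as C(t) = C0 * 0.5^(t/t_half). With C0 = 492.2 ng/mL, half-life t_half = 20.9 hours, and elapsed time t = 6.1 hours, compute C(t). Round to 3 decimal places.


Drug concentration decay:
Number of half-lives = t / t_half = 6.1 / 20.9 = 0.291866
Decay factor = 0.5^0.291866 = 0.81684486
C(t) = 492.2 * 0.81684486 = 402.051 ng/mL

402.051


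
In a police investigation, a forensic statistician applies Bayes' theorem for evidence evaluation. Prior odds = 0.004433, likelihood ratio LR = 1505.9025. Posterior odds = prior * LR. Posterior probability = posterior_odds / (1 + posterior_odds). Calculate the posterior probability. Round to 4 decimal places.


Bayesian evidence evaluation:
Posterior odds = prior_odds * LR = 0.004433 * 1505.9025 = 6.675666
Posterior probability = posterior_odds / (1 + posterior_odds)
= 6.675666 / (1 + 6.675666)
= 6.675666 / 7.675666
= 0.8697

0.8697


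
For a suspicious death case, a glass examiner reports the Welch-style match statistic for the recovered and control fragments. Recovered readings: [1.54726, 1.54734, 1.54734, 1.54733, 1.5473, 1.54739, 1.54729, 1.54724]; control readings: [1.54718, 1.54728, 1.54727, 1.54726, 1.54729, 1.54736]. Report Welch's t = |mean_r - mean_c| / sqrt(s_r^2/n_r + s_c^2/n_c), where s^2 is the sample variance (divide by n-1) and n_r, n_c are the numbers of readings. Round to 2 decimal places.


Welch's t-criterion for glass RI comparison:
Recovered mean = sum / n_r = 12.37849 / 8 = 1.5473112
Control mean = sum / n_c = 9.28364 / 6 = 1.5472733
Recovered sample variance s_r^2 = 2.35536e-09
Control sample variance s_c^2 = 3.34667e-09
Welch SE (unpooled) = sqrt(s_r^2/n_r + s_c^2/n_c) = sqrt(2.9442e-10 + 5.57778e-10) = sqrt(8.52198e-10) = 2.91924e-05
|mean_r - mean_c| = 3.79167e-05
t = 3.79167e-05 / 2.91924e-05 = 1.30

1.30


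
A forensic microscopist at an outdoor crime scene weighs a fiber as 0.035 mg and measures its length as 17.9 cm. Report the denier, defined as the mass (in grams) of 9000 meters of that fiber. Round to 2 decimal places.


Denier calculation:
Mass in grams = 0.035 mg / 1000 = 0.000035 g
Length in meters = 17.9 cm / 100 = 0.179 m
Linear density = mass / length = 0.000035 / 0.179 = 0.00019553 g/m
Denier = (g/m) * 9000 = 0.00019553 * 9000 = 1.76

1.76


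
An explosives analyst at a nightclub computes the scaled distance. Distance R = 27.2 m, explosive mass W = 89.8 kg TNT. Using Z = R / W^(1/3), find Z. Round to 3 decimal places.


Scaled distance calculation:
W^(1/3) = 89.8^(1/3) = 4.478083
Z = R / W^(1/3) = 27.2 / 4.478083
Z = 6.074 m/kg^(1/3)

6.074


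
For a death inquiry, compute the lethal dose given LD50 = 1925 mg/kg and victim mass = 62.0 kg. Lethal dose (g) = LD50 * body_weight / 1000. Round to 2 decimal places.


Lethal dose calculation:
Lethal dose = LD50 * body_weight / 1000
= 1925 * 62.0 / 1000
= 119350 / 1000
= 119.35 g

119.35


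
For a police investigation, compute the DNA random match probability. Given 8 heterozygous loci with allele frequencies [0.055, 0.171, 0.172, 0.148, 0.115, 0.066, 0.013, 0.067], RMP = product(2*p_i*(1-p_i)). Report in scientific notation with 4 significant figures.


Computing RMP for 8 loci:
Locus 1: 2 * 0.055 * 0.945 = 0.10395
Locus 2: 2 * 0.171 * 0.829 = 0.283518
Locus 3: 2 * 0.172 * 0.828 = 0.284832
Locus 4: 2 * 0.148 * 0.852 = 0.252192
Locus 5: 2 * 0.115 * 0.885 = 0.20355
Locus 6: 2 * 0.066 * 0.934 = 0.123288
Locus 7: 2 * 0.013 * 0.987 = 0.025662
Locus 8: 2 * 0.067 * 0.933 = 0.125022
RMP = 1.704e-07

1.704e-07


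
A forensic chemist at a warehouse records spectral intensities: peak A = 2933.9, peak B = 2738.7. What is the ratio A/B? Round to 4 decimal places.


Spectral peak ratio:
Peak A = 2933.9 counts
Peak B = 2738.7 counts
Ratio = 2933.9 / 2738.7 = 1.0713

1.0713


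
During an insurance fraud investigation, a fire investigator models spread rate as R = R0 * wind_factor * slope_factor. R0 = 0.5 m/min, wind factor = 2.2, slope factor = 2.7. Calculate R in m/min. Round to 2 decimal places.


Fire spread rate calculation:
R = R0 * wind_factor * slope_factor
= 0.5 * 2.2 * 2.7
= 1.1 * 2.7
= 2.97 m/min

2.97


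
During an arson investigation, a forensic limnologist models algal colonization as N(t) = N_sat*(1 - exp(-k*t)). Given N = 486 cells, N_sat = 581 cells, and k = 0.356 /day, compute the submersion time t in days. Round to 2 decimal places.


PMSI from diatom colonization curve:
N / N_sat = 486 / 581 = 0.836489
1 - N/N_sat = 0.163511
ln(1 - N/N_sat) = -1.810875
t = -ln(1 - N/N_sat) / k = -(-1.810875) / 0.356 = 5.09 days

5.09


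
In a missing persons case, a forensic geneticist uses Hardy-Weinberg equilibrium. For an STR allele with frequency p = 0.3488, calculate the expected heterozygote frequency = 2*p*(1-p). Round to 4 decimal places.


Hardy-Weinberg heterozygote frequency:
q = 1 - p = 1 - 0.3488 = 0.6512
2pq = 2 * 0.3488 * 0.6512 = 0.4543

0.4543


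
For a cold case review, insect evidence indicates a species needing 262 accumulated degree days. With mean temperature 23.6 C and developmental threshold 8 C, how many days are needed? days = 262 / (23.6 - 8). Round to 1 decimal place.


Insect development time:
Effective temperature = avg_temp - T_base = 23.6 - 8 = 15.6 C
Days = ADD / effective_temp = 262 / 15.6 = 16.8 days

16.8


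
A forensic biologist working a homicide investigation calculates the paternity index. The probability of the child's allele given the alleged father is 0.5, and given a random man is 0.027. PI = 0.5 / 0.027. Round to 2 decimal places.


Paternity Index calculation:
PI = P(allele|father) / P(allele|random)
PI = 0.5 / 0.027
PI = 18.52

18.52


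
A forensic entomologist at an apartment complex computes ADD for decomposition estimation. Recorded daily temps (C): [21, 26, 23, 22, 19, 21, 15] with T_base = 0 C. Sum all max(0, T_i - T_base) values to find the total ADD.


Computing ADD day by day:
Day 1: max(0, 21 - 0) = 21
Day 2: max(0, 26 - 0) = 26
Day 3: max(0, 23 - 0) = 23
Day 4: max(0, 22 - 0) = 22
Day 5: max(0, 19 - 0) = 19
Day 6: max(0, 21 - 0) = 21
Day 7: max(0, 15 - 0) = 15
Total ADD = 147

147


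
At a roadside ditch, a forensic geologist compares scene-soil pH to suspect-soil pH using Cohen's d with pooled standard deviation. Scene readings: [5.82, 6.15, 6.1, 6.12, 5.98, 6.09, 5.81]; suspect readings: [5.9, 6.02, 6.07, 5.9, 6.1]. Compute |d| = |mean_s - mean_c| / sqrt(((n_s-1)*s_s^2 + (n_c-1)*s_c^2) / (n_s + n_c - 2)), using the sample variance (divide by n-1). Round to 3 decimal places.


Pooled-variance Cohen's d for soil pH comparison:
Scene mean = 42.07 / 7 = 6.01
Suspect mean = 29.99 / 5 = 5.998
Scene sample variance s_s^2 = 0.020533
Suspect sample variance s_c^2 = 0.00882
Pooled variance = ((n_s-1)*s_s^2 + (n_c-1)*s_c^2) / (n_s + n_c - 2) = 0.015848
Pooled SD = sqrt(0.015848) = 0.125889
Mean difference = 0.012
|d| = |0.012| / 0.125889 = 0.095

0.095


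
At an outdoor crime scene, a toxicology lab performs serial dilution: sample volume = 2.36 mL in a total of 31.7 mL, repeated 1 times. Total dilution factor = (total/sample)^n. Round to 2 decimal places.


Dilution factor calculation:
Single dilution = V_total / V_sample = 31.7 / 2.36 ≈ 13.432203
Number of dilutions = 1
Total DF = (31.7 / 2.36)^1 (full precision, rounded at the end) = 13.43

13.43


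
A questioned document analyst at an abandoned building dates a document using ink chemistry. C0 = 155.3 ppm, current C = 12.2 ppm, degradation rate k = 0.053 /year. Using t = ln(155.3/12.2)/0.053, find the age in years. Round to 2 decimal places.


Document age estimation:
C0/C = 155.3 / 12.2 = 12.729508
ln(C0/C) = 2.543923
t = 2.543923 / 0.053 = 48.00 years

48.00


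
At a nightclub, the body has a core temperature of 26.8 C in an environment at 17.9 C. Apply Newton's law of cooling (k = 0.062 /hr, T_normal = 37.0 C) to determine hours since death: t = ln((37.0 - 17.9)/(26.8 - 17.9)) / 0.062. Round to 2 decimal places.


Using Newton's law of cooling:
t = ln((T_normal - T_ambient) / (T_body - T_ambient)) / k
T_normal - T_ambient = 19.1
T_body - T_ambient = 8.9
Ratio = 2.146067
ln(ratio) = 0.763637
t = 0.763637 / 0.062 = 12.32 hours

12.32


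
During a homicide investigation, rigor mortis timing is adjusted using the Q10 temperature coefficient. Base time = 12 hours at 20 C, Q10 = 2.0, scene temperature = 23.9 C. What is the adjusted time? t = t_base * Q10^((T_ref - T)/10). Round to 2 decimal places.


Rigor mortis time adjustment:
Exponent = (T_ref - T_actual) / 10 = (20 - 23.9) / 10 = -0.39
Q10 factor = 2.0^-0.39 = 0.76313
t_adjusted = 12 * 0.76313 = 9.16 hours

9.16


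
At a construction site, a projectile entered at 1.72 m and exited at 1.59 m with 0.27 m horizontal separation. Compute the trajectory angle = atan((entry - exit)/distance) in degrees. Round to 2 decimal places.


Bullet trajectory angle:
Height difference = 1.72 - 1.59 = 0.13 m
angle = atan(0.13 / 0.27)
angle = atan(0.481481)
angle = 25.71 degrees

25.71


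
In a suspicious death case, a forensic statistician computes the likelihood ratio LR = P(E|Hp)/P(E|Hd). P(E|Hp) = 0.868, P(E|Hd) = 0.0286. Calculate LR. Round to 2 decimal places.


Likelihood ratio calculation:
LR = P(E|Hp) / P(E|Hd)
LR = 0.868 / 0.0286
LR = 30.35

30.35


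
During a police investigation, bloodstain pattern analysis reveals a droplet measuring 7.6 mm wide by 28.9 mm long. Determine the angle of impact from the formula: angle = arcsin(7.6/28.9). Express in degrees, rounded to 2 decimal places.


Blood spatter impact angle calculation:
width / length = 7.6 / 28.9 = 0.262976
angle = arcsin(0.262976)
angle = 15.25 degrees

15.25


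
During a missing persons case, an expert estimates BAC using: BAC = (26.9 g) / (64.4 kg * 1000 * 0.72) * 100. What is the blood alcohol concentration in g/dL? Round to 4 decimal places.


Applying the Widmark formula:
BAC = (dose_g / (body_wt * 1000 * r)) * 100
Denominator = 64.4 * 1000 * 0.72 = 46368
BAC = (26.9 / 46368) * 100
BAC = 0.0580 g/dL

0.0580


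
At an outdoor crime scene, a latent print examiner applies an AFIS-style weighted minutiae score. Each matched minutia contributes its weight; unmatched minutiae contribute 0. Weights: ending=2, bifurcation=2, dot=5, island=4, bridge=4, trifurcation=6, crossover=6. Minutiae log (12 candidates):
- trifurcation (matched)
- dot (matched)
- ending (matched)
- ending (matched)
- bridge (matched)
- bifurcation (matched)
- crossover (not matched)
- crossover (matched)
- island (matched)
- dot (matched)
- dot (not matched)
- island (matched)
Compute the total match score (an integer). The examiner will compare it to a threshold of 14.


Weighted minutiae match score:
  trifurcation: matched, +6 (running total 6)
  dot: matched, +5 (running total 11)
  ending: matched, +2 (running total 13)
  ending: matched, +2 (running total 15)
  bridge: matched, +4 (running total 19)
  bifurcation: matched, +2 (running total 21)
  crossover: not matched, +0
  crossover: matched, +6 (running total 27)
  island: matched, +4 (running total 31)
  dot: matched, +5 (running total 36)
  dot: not matched, +0
  island: matched, +4 (running total 40)
Total score = 40
Threshold = 14; verdict = identification

40
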